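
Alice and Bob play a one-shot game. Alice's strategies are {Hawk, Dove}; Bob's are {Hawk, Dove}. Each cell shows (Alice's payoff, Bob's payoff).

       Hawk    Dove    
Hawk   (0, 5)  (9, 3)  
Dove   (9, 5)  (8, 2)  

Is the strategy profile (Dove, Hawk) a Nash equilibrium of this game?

Yes

Holding Bob at Hawk: Alice gets 9 from Dove, versus 0 from Hawk. No profitable deviation for Alice.
Holding Alice at Dove: Bob gets 5 from Hawk, versus 2 from Dove. No profitable deviation for Bob either.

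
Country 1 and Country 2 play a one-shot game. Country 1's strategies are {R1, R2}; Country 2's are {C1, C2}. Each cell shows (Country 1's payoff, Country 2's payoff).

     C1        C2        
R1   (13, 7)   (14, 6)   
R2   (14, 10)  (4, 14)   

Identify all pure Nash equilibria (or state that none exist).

There is no pure-strategy Nash equilibrium

Find each player's best response to every opponent strategy; NE are the intersections.
Country 1's best responses — vs C1: R2 (payoff 14); vs C2: R1 (payoff 14).
Country 2's best responses — vs R1: C1 (payoff 7); vs R2: C2 (payoff 14).
No cell has both players best-responding. For instance, Country 1's best reply to C1 is R2, but against R2 Country 2 prefers C2 over C1.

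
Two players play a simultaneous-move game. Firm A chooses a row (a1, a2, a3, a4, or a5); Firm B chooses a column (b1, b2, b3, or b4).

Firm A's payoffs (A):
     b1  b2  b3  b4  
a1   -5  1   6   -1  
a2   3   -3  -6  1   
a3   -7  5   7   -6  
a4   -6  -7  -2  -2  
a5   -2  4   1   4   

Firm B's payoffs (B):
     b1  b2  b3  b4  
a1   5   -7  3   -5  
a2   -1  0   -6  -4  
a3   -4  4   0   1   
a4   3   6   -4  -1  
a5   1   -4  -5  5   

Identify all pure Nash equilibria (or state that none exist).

Check mutual best responses: a cell is a NE iff neither player can gain by unilaterally deviating.
Firm A's best responses — vs b1: a2 (payoff 3); vs b2: a3 (payoff 5); vs b3: a3 (payoff 7); vs b4: a5 (payoff 4).
Firm B's best responses — vs a1: b1 (payoff 5); vs a2: b2 (payoff 0); vs a3: b2 (payoff 4); vs a4: b2 (payoff 6); vs a5: b4 (payoff 5).
Mutual best responses occur at (a3, b2) and (a5, b4); at each, neither player gains by switching.

(a3, b2) and (a5, b4)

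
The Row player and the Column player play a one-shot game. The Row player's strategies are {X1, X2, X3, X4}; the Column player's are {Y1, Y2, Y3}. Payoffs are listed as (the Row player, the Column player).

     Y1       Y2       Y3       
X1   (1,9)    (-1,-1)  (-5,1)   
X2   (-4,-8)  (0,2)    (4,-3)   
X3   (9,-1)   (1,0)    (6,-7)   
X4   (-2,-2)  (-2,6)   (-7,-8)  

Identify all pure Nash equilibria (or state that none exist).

(X3, Y2)

Check mutual best responses: a cell is a NE iff neither player can gain by unilaterally deviating.
The Row player's best responses — vs Y1: X3 (payoff 9); vs Y2: X3 (payoff 1); vs Y3: X3 (payoff 6).
The Column player's best responses — vs X1: Y1 (payoff 9); vs X2: Y2 (payoff 2); vs X3: Y2 (payoff 0); vs X4: Y2 (payoff 6).
The only mutual best response is (X3, Y2); neither player gains by switching there.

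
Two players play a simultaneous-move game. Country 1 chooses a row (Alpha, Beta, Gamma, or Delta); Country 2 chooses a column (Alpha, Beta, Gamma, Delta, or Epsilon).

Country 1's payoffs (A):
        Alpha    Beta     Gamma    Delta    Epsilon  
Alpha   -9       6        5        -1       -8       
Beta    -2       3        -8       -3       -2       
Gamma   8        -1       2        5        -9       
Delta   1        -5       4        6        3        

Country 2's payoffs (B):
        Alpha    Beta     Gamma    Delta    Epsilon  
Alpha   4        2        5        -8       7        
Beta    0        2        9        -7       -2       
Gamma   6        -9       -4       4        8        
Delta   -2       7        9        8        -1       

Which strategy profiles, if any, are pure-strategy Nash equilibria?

A profile is a Nash equilibrium when each player is best-responding to the other.
Country 1's best responses — vs Alpha: Gamma (payoff 8); vs Beta: Alpha (payoff 6); vs Gamma: Alpha (payoff 5); vs Delta: Delta (payoff 6); vs Epsilon: Delta (payoff 3).
Country 2's best responses — vs Alpha: Epsilon (payoff 7); vs Beta: Gamma (payoff 9); vs Gamma: Epsilon (payoff 8); vs Delta: Gamma (payoff 9).
No cell has both players best-responding. For instance, Country 1's best reply to Alpha is Gamma, but against Gamma Country 2 prefers Epsilon over Alpha.

No pure-strategy Nash equilibrium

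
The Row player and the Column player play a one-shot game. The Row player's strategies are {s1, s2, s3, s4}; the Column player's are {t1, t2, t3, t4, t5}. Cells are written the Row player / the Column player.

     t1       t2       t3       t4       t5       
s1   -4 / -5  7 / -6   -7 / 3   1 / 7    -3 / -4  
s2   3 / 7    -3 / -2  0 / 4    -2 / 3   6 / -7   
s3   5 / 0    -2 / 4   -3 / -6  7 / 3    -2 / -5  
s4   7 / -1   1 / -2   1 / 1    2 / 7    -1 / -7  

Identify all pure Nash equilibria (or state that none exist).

None

A profile is a Nash equilibrium when each player is best-responding to the other.
The Row player's best responses — vs t1: s4 (payoff 7); vs t2: s1 (payoff 7); vs t3: s4 (payoff 1); vs t4: s3 (payoff 7); vs t5: s2 (payoff 6).
The Column player's best responses — vs s1: t4 (payoff 7); vs s2: t1 (payoff 7); vs s3: t2 (payoff 4); vs s4: t4 (payoff 7).
No cell has both players best-responding. For instance, the Row player's best reply to t3 is s4, but against s4 the Column player prefers t4 over t3.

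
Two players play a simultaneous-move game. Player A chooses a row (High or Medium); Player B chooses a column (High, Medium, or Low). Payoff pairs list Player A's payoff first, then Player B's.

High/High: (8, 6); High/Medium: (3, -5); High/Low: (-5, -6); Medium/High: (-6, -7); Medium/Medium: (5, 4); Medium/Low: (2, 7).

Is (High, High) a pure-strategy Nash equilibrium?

Holding Player B at High: Player A gets 8 from High, versus -6 from Medium. No profitable deviation for Player A.
Holding Player A at High: Player B gets 6 from High, versus -5 from Medium, -6 from Low. No profitable deviation for Player B either.

Yes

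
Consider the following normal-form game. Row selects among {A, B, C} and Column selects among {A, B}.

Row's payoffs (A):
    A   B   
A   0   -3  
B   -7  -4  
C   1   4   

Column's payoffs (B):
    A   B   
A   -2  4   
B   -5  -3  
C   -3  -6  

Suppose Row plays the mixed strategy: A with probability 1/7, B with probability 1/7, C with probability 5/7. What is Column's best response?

Column's best reply maximizes expected payoff against the mix.
A: (1/7)·(-2) + (1/7)·(-5) + (5/7)·(-3) = -22/7
B: (1/7)·4 + (1/7)·(-3) + (5/7)·(-6) = -29/7
Highest expected payoff is -22/7, from A.

A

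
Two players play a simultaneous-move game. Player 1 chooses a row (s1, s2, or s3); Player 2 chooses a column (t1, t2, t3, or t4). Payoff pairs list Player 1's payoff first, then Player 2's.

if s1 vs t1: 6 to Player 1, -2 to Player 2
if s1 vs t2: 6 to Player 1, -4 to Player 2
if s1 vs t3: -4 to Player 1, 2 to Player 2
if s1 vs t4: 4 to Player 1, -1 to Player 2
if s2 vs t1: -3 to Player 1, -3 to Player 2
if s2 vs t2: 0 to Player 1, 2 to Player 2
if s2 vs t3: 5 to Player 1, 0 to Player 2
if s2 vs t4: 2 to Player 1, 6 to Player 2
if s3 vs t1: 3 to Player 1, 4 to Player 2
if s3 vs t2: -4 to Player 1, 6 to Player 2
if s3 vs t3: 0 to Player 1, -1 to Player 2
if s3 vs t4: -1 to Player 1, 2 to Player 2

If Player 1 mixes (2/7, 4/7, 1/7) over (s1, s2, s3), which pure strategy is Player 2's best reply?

t4

Compute Player 2's expected payoff from each pure strategy against the given mix.
t1: (2/7)·(-2) + (4/7)·(-3) + (1/7)·4 = -12/7
t2: (2/7)·(-4) + (4/7)·2 + (1/7)·6 = 6/7
t3: (2/7)·2 + (4/7)·0 + (1/7)·(-1) = 3/7
t4: (2/7)·(-1) + (4/7)·6 + (1/7)·2 = 24/7
Highest expected payoff is 24/7, from t4.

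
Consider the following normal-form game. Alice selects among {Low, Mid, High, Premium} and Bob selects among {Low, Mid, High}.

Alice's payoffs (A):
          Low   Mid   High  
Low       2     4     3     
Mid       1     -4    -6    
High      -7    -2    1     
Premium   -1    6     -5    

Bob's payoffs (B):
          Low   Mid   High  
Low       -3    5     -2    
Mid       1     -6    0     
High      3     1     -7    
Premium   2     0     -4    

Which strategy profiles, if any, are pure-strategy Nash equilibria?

No pure-strategy Nash equilibrium

Check mutual best responses: a cell is a NE iff neither player can gain by unilaterally deviating.
Alice's best responses — vs Low: Low (payoff 2); vs Mid: Premium (payoff 6); vs High: Low (payoff 3).
Bob's best responses — vs Low: Mid (payoff 5); vs Mid: Low (payoff 1); vs High: Low (payoff 3); vs Premium: Low (payoff 2).
No cell has both players best-responding. For instance, Alice's best reply to Low is Low, but against Low Bob prefers Mid over Low.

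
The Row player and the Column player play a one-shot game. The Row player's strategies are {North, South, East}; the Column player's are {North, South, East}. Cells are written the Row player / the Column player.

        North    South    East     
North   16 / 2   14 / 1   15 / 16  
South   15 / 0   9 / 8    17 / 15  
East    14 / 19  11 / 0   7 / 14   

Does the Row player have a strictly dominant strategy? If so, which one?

A strategy is strictly dominant if it gives the Row player a strictly higher payoff than every other strategy, against every choice by the opponent.
North is not dominant: against East, South gives 17 > 15.
South is not dominant: against North, North gives 16 > 15.
East is not dominant: against North, North gives 16 > 14.
No single strategy is best against every opponent action.

No strictly dominant strategy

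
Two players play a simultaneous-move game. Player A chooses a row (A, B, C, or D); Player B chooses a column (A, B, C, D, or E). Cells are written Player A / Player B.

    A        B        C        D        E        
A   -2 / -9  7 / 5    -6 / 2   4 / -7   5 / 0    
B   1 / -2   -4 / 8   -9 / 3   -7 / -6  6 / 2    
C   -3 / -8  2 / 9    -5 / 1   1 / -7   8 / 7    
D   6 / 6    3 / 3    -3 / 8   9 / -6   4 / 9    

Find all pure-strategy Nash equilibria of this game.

Check mutual best responses: a cell is a NE iff neither player can gain by unilaterally deviating.
Player A's best responses — vs A: D (payoff 6); vs B: A (payoff 7); vs C: D (payoff -3); vs D: D (payoff 9); vs E: C (payoff 8).
Player B's best responses — vs A: B (payoff 5); vs B: B (payoff 8); vs C: B (payoff 9); vs D: E (payoff 9).
The only mutual best response is (A, B); neither player gains by switching there.

(A, B)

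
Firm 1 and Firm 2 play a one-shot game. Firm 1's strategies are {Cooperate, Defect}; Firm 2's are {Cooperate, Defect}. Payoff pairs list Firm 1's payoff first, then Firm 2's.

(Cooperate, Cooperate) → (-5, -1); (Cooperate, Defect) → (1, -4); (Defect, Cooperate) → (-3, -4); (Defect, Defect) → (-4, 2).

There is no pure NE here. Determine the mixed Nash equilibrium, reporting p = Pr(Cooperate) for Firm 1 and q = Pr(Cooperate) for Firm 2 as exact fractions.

p = 2/3, q = 5/7

In a mixed NE each player is indifferent between their pure strategies, so the opponent's mix sets the indifference.
Firm 2 indifferent between Cooperate and Defect: p·(-1) + (1−p)·(-4) = p·(-4) + (1−p)·2 ⟹ (-4) + 3p = 2 + (-6)p ⟹ p = 2/3.
Firm 1 indifferent between Cooperate and Defect: q·(-5) + (1−q)·1 = q·(-3) + (1−q)·(-4) ⟹ 1 + (-6)q = (-4) + 1q ⟹ q = 5/7.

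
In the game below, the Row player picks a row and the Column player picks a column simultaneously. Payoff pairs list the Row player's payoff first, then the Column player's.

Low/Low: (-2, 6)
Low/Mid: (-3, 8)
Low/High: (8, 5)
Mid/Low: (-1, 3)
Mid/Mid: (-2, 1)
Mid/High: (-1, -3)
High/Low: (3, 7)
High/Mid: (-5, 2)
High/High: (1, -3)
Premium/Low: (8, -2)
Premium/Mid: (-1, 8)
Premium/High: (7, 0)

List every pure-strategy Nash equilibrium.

(Premium, Mid)

Check mutual best responses: a cell is a NE iff neither player can gain by unilaterally deviating.
The Row player's best responses — vs Low: Premium (payoff 8); vs Mid: Premium (payoff -1); vs High: Low (payoff 8).
The Column player's best responses — vs Low: Mid (payoff 8); vs Mid: Low (payoff 3); vs High: Low (payoff 7); vs Premium: Mid (payoff 8).
The only mutual best response is (Premium, Mid); neither player gains by switching there.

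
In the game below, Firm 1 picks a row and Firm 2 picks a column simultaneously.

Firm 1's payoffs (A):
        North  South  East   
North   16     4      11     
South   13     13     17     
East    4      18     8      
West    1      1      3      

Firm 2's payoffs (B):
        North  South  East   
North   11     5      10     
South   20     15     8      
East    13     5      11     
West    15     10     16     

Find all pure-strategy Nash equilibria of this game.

(North, North)

Find each player's best response to every opponent strategy; NE are the intersections.
Firm 1's best responses — vs North: North (payoff 16); vs South: East (payoff 18); vs East: South (payoff 17).
Firm 2's best responses — vs North: North (payoff 11); vs South: North (payoff 20); vs East: North (payoff 13); vs West: East (payoff 16).
The only mutual best response is (North, North); neither player gains by switching there.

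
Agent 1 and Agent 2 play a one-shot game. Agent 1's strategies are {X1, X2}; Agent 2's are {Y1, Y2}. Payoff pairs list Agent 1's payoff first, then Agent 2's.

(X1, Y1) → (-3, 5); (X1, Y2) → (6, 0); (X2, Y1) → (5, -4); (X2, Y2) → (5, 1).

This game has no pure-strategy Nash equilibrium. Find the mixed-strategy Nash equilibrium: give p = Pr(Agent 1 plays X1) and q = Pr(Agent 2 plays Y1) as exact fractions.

p = 1/2, q = 1/9

Each player's mixing probability is pinned down by making the *other* player indifferent.
Agent 2 indifferent between Y1 and Y2: p·5 + (1−p)·(-4) = p·0 + (1−p)·1 ⟹ (-4) + 9p = 1 + (-1)p ⟹ p = 1/2.
Agent 1 indifferent between X1 and X2: q·(-3) + (1−q)·6 = q·5 + (1−q)·5 ⟹ 6 + (-9)q = 5 + 0q ⟹ q = 1/9.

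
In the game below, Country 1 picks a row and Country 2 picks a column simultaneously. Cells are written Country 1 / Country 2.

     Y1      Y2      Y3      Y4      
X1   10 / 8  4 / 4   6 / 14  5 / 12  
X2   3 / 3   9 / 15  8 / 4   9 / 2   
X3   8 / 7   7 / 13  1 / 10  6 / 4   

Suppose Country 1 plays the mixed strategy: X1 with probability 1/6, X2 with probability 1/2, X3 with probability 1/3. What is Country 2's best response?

Y2

Country 2's best reply maximizes expected payoff against the mix.
Y1: (1/6)·8 + (1/2)·3 + (1/3)·7 = 31/6
Y2: (1/6)·4 + (1/2)·15 + (1/3)·13 = 25/2
Y3: (1/6)·14 + (1/2)·4 + (1/3)·10 = 23/3
Y4: (1/6)·12 + (1/2)·2 + (1/3)·4 = 13/3
Highest expected payoff is 25/2, from Y2.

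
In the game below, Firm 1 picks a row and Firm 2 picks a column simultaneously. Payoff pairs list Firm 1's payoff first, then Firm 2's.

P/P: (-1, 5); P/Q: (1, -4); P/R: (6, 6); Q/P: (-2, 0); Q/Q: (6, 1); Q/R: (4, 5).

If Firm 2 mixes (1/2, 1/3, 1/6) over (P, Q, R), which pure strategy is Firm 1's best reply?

Firm 1's best reply maximizes expected payoff against the mix.
P: (1/2)·(-1) + (1/3)·1 + (1/6)·6 = 5/6
Q: (1/2)·(-2) + (1/3)·6 + (1/6)·4 = 5/3
Highest expected payoff is 5/3, from Q.

Q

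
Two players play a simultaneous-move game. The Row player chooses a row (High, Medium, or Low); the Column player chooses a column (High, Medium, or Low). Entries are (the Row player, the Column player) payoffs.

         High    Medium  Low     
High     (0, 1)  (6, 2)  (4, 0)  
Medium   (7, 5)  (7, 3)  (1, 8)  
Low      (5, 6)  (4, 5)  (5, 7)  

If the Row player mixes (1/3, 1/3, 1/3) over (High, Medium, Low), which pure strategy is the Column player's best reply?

Compute the Column player's expected payoff from each pure strategy against the given mix.
High: (1/3)·1 + (1/3)·5 + (1/3)·6 = 4
Medium: (1/3)·2 + (1/3)·3 + (1/3)·5 = 10/3
Low: (1/3)·0 + (1/3)·8 + (1/3)·7 = 5
Highest expected payoff is 5, from Low.

Low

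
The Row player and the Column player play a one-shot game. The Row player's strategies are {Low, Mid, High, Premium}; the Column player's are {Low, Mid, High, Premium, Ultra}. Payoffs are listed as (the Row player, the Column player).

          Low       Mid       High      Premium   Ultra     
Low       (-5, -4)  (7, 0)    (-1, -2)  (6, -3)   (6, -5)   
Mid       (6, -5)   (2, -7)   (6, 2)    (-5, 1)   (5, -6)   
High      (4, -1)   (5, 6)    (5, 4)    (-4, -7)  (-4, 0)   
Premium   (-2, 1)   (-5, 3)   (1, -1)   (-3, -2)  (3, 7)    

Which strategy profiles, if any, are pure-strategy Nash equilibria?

(Low, Mid) and (Mid, High)

Find each player's best response to every opponent strategy; NE are the intersections.
The Row player's best responses — vs Low: Mid (payoff 6); vs Mid: Low (payoff 7); vs High: Mid (payoff 6); vs Premium: Low (payoff 6); vs Ultra: Low (payoff 6).
The Column player's best responses — vs Low: Mid (payoff 0); vs Mid: High (payoff 2); vs High: Mid (payoff 6); vs Premium: Ultra (payoff 7).
Mutual best responses occur at (Low, Mid) and (Mid, High); at each, neither player gains by switching.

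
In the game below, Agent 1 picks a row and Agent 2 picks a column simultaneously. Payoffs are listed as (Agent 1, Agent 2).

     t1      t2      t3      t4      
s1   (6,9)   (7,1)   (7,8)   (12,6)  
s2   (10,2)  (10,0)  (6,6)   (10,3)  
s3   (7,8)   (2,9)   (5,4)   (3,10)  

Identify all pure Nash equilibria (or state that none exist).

None

Check mutual best responses: a cell is a NE iff neither player can gain by unilaterally deviating.
Agent 1's best responses — vs t1: s2 (payoff 10); vs t2: s2 (payoff 10); vs t3: s1 (payoff 7); vs t4: s1 (payoff 12).
Agent 2's best responses — vs s1: t1 (payoff 9); vs s2: t3 (payoff 6); vs s3: t4 (payoff 10).
No cell has both players best-responding. For instance, Agent 1's best reply to t2 is s2, but against s2 Agent 2 prefers t3 over t2.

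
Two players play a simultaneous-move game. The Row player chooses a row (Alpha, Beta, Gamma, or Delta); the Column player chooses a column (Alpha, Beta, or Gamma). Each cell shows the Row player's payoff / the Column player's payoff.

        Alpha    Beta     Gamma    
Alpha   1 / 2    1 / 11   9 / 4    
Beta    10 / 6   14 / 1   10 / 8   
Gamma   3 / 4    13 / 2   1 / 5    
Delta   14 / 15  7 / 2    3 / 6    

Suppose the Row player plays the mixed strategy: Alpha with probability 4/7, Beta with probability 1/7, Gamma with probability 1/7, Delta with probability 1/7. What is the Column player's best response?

Beta

Compute the Column player's expected payoff from each pure strategy against the given mix.
Alpha: (4/7)·2 + (1/7)·6 + (1/7)·4 + (1/7)·15 = 33/7
Beta: (4/7)·11 + (1/7)·1 + (1/7)·2 + (1/7)·2 = 7
Gamma: (4/7)·4 + (1/7)·8 + (1/7)·5 + (1/7)·6 = 5
Highest expected payoff is 7, from Beta.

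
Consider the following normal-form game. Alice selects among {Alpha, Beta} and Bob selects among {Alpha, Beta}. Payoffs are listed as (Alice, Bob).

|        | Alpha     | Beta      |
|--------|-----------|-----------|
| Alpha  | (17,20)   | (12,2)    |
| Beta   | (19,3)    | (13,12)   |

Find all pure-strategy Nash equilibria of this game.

A profile is a Nash equilibrium when each player is best-responding to the other.
Alice's best responses — vs Alpha: Beta (payoff 19); vs Beta: Beta (payoff 13).
Bob's best responses — vs Alpha: Alpha (payoff 20); vs Beta: Beta (payoff 12).
The only mutual best response is (Beta, Beta); neither player gains by switching there.

(Beta, Beta)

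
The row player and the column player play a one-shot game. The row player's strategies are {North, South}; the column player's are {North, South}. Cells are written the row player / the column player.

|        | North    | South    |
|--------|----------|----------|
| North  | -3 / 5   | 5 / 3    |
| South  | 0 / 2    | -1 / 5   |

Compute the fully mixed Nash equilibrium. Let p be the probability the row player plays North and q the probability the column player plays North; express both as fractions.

In a mixed NE each player is indifferent between their pure strategies, so the opponent's mix sets the indifference.
The column player indifferent between North and South: p·5 + (1−p)·2 = p·3 + (1−p)·5 ⟹ 2 + 3p = 5 + (-2)p ⟹ p = 3/5.
The row player indifferent between North and South: q·(-3) + (1−q)·5 = q·0 + (1−q)·(-1) ⟹ 5 + (-8)q = (-1) + 1q ⟹ q = 2/3.

p = 3/5, q = 2/3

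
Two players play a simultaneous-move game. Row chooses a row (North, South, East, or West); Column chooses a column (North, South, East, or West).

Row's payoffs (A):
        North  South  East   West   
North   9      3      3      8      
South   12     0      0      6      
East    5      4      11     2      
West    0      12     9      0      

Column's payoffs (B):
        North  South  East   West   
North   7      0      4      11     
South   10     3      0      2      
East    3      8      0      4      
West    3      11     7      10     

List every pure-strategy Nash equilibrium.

A profile is a Nash equilibrium when each player is best-responding to the other.
Row's best responses — vs North: South (payoff 12); vs South: West (payoff 12); vs East: East (payoff 11); vs West: North (payoff 8).
Column's best responses — vs North: West (payoff 11); vs South: North (payoff 10); vs East: South (payoff 8); vs West: South (payoff 11).
Mutual best responses occur at (North, West), (South, North), and (West, South); at each, neither player gains by switching.

(North, West), (South, North), and (West, South)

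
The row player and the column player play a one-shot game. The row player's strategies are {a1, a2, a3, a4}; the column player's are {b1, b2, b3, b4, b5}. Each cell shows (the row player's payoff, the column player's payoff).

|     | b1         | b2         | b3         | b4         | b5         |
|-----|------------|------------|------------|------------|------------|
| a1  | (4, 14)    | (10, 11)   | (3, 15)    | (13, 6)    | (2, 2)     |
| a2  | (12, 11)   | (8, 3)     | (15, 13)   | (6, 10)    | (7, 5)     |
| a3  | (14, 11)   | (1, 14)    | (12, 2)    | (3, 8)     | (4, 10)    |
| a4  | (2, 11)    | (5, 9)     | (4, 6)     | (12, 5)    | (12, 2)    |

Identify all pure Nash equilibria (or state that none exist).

(a2, b3)

A profile is a Nash equilibrium when each player is best-responding to the other.
The row player's best responses — vs b1: a3 (payoff 14); vs b2: a1 (payoff 10); vs b3: a2 (payoff 15); vs b4: a1 (payoff 13); vs b5: a4 (payoff 12).
The column player's best responses — vs a1: b3 (payoff 15); vs a2: b3 (payoff 13); vs a3: b2 (payoff 14); vs a4: b1 (payoff 11).
The only mutual best response is (a2, b3); neither player gains by switching there.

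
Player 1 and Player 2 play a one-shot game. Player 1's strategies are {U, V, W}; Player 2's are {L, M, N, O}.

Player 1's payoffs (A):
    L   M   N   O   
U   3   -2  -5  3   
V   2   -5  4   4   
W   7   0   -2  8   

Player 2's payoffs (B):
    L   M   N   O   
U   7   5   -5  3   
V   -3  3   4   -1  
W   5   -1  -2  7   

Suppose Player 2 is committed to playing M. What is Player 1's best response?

W

With Player 2 fixed at M, Player 1's payoffs are: U → -2, V → -5, W → 0.
The maximum is 0, achieved by W.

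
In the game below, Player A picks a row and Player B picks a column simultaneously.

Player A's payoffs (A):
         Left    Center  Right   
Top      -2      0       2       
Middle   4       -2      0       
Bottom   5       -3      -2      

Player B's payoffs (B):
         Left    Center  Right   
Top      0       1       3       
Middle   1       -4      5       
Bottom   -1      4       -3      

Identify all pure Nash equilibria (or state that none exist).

(Top, Right)

Check mutual best responses: a cell is a NE iff neither player can gain by unilaterally deviating.
Player A's best responses — vs Left: Bottom (payoff 5); vs Center: Top (payoff 0); vs Right: Top (payoff 2).
Player B's best responses — vs Top: Right (payoff 3); vs Middle: Right (payoff 5); vs Bottom: Center (payoff 4).
The only mutual best response is (Top, Right); neither player gains by switching there.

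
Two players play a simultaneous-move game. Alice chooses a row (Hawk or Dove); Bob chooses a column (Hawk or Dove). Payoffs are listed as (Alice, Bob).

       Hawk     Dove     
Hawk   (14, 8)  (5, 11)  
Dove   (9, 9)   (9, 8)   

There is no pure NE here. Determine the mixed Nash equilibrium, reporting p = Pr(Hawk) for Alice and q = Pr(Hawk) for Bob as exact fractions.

In a mixed NE each player is indifferent between their pure strategies, so the opponent's mix sets the indifference.
Bob indifferent between Hawk and Dove: p·8 + (1−p)·9 = p·11 + (1−p)·8 ⟹ 9 + (-1)p = 8 + 3p ⟹ p = 1/4.
Alice indifferent between Hawk and Dove: q·14 + (1−q)·5 = q·9 + (1−q)·9 ⟹ 5 + 9q = 9 + 0q ⟹ q = 4/9.

p = 1/4, q = 4/9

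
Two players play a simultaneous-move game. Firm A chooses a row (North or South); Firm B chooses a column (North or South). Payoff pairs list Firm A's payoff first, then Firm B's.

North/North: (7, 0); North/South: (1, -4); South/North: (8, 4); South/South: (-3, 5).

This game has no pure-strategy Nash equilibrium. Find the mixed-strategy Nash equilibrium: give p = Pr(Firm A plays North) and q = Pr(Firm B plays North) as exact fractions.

p = 1/5, q = 4/5

Each player's mixing probability is pinned down by making the *other* player indifferent.
Firm B indifferent between North and South: p·0 + (1−p)·4 = p·(-4) + (1−p)·5 ⟹ 4 + (-4)p = 5 + (-9)p ⟹ p = 1/5.
Firm A indifferent between North and South: q·7 + (1−q)·1 = q·8 + (1−q)·(-3) ⟹ 1 + 6q = (-3) + 11q ⟹ q = 4/5.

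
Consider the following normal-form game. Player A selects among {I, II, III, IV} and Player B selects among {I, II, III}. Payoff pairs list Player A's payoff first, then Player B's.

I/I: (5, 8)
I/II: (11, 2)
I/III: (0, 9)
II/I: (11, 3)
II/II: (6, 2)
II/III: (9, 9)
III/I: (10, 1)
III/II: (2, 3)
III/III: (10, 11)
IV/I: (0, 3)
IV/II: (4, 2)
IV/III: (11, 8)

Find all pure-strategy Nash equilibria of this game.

(IV, III)

Find each player's best response to every opponent strategy; NE are the intersections.
Player A's best responses — vs I: II (payoff 11); vs II: I (payoff 11); vs III: IV (payoff 11).
Player B's best responses — vs I: III (payoff 9); vs II: III (payoff 9); vs III: III (payoff 11); vs IV: III (payoff 8).
The only mutual best response is (IV, III); neither player gains by switching there.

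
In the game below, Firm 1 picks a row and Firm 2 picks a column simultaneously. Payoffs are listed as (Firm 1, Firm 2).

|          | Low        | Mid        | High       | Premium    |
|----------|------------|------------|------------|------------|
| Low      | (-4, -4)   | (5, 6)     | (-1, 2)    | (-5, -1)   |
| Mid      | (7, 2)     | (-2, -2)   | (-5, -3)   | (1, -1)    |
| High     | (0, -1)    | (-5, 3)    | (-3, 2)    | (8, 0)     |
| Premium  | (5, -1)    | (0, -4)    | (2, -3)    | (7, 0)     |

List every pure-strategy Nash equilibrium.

Find each player's best response to every opponent strategy; NE are the intersections.
Firm 1's best responses — vs Low: Mid (payoff 7); vs Mid: Low (payoff 5); vs High: Premium (payoff 2); vs Premium: High (payoff 8).
Firm 2's best responses — vs Low: Mid (payoff 6); vs Mid: Low (payoff 2); vs High: Mid (payoff 3); vs Premium: Premium (payoff 0).
Mutual best responses occur at (Low, Mid) and (Mid, Low); at each, neither player gains by switching.

(Low, Mid) and (Mid, Low)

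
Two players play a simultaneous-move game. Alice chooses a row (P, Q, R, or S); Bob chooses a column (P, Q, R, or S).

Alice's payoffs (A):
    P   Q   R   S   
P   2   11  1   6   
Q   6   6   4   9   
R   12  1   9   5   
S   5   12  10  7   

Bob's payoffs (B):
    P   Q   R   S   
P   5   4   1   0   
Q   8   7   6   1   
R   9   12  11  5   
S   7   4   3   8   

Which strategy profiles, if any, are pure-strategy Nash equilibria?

A profile is a Nash equilibrium when each player is best-responding to the other.
Alice's best responses — vs P: R (payoff 12); vs Q: S (payoff 12); vs R: S (payoff 10); vs S: Q (payoff 9).
Bob's best responses — vs P: P (payoff 5); vs Q: P (payoff 8); vs R: Q (payoff 12); vs S: S (payoff 8).
No cell has both players best-responding. For instance, Alice's best reply to R is S, but against S Bob prefers S over R.

None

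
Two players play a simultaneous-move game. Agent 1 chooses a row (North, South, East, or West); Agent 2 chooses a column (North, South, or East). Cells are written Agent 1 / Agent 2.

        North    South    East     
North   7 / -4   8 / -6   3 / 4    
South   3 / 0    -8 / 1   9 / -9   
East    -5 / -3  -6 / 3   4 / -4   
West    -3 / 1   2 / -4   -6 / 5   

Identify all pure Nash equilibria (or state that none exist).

A profile is a Nash equilibrium when each player is best-responding to the other.
Agent 1's best responses — vs North: North (payoff 7); vs South: North (payoff 8); vs East: South (payoff 9).
Agent 2's best responses — vs North: East (payoff 4); vs South: South (payoff 1); vs East: South (payoff 3); vs West: East (payoff 5).
No cell has both players best-responding. For instance, Agent 1's best reply to East is South, but against South Agent 2 prefers South over East.

There is no pure-strategy Nash equilibrium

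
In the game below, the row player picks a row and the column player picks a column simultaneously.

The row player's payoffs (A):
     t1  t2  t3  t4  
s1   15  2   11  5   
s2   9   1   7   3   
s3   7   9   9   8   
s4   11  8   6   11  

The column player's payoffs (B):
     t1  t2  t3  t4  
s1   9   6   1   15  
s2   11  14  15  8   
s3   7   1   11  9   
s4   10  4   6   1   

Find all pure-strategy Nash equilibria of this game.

There is no pure-strategy Nash equilibrium

Check mutual best responses: a cell is a NE iff neither player can gain by unilaterally deviating.
The row player's best responses — vs t1: s1 (payoff 15); vs t2: s3 (payoff 9); vs t3: s1 (payoff 11); vs t4: s4 (payoff 11).
The column player's best responses — vs s1: t4 (payoff 15); vs s2: t3 (payoff 15); vs s3: t3 (payoff 11); vs s4: t1 (payoff 10).
No cell has both players best-responding. For instance, the row player's best reply to t3 is s1, but against s1 the column player prefers t4 over t3.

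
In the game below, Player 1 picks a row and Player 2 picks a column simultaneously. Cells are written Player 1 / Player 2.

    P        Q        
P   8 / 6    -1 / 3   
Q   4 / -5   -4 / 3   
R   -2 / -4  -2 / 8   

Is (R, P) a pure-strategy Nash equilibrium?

No

Holding Player 2 at P: Player 1 gets -2 from R but could get 8 by switching to P. Player 1 has a profitable deviation.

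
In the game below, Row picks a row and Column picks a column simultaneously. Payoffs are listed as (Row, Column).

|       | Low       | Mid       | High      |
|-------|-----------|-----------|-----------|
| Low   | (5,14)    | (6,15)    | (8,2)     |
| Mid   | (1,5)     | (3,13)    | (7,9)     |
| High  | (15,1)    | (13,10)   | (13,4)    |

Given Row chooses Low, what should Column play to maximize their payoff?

Mid

With Row fixed at Low, Column's payoffs are: Low → 14, Mid → 15, High → 2.
The maximum is 15, achieved by Mid.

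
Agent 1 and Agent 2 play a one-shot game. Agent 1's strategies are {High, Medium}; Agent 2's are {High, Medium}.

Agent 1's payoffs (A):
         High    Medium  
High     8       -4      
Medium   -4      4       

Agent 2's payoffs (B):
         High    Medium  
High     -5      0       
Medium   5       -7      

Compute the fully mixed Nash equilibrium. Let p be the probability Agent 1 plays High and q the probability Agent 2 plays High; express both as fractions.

Each player's mixing probability is pinned down by making the *other* player indifferent.
Agent 2 indifferent between High and Medium: p·(-5) + (1−p)·5 = p·0 + (1−p)·(-7) ⟹ 5 + (-10)p = (-7) + 7p ⟹ p = 12/17.
Agent 1 indifferent between High and Medium: q·8 + (1−q)·(-4) = q·(-4) + (1−q)·4 ⟹ (-4) + 12q = 4 + (-8)q ⟹ q = 2/5.

p = 12/17, q = 2/5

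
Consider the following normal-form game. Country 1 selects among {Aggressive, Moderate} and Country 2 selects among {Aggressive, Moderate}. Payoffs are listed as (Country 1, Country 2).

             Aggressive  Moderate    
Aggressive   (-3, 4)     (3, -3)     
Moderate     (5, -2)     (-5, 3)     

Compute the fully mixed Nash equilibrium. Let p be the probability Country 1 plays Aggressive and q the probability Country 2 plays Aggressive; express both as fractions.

p = 5/12, q = 1/2

In a mixed NE each player is indifferent between their pure strategies, so the opponent's mix sets the indifference.
Country 2 indifferent between Aggressive and Moderate: p·4 + (1−p)·(-2) = p·(-3) + (1−p)·3 ⟹ (-2) + 6p = 3 + (-6)p ⟹ p = 5/12.
Country 1 indifferent between Aggressive and Moderate: q·(-3) + (1−q)·3 = q·5 + (1−q)·(-5) ⟹ 3 + (-6)q = (-5) + 10q ⟹ q = 1/2.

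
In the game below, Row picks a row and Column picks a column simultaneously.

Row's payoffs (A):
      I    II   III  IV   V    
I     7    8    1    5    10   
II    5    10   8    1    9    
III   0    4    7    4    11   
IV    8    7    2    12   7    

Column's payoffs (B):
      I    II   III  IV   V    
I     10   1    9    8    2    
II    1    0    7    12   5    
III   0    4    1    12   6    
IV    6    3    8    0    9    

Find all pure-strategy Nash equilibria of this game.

No pure-strategy Nash equilibrium

Check mutual best responses: a cell is a NE iff neither player can gain by unilaterally deviating.
Row's best responses — vs I: IV (payoff 8); vs II: II (payoff 10); vs III: II (payoff 8); vs IV: IV (payoff 12); vs V: III (payoff 11).
Column's best responses — vs I: I (payoff 10); vs II: IV (payoff 12); vs III: IV (payoff 12); vs IV: V (payoff 9).
No cell has both players best-responding. For instance, Row's best reply to IV is IV, but against IV Column prefers V over IV.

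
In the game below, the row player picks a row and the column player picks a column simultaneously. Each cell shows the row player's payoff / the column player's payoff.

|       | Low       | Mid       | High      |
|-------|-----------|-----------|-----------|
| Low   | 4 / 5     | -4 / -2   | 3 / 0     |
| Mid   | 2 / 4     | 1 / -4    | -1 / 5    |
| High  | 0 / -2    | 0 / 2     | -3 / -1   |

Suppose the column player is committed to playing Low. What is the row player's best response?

With the column player fixed at Low, the row player's payoffs are: Low → 4, Mid → 2, High → 0.
The maximum is 4, achieved by Low.

Low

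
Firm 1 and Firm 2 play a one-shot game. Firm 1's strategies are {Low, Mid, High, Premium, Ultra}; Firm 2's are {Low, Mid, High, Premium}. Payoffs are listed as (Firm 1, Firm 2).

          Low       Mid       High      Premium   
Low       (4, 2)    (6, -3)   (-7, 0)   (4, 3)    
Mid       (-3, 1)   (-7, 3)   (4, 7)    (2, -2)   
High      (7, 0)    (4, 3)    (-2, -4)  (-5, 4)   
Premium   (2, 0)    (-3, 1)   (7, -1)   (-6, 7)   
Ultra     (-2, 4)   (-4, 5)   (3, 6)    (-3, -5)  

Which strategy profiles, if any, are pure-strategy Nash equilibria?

Check mutual best responses: a cell is a NE iff neither player can gain by unilaterally deviating.
Firm 1's best responses — vs Low: High (payoff 7); vs Mid: Low (payoff 6); vs High: Premium (payoff 7); vs Premium: Low (payoff 4).
Firm 2's best responses — vs Low: Premium (payoff 3); vs Mid: High (payoff 7); vs High: Premium (payoff 4); vs Premium: Premium (payoff 7); vs Ultra: High (payoff 6).
The only mutual best response is (Low, Premium); neither player gains by switching there.

(Low, Premium)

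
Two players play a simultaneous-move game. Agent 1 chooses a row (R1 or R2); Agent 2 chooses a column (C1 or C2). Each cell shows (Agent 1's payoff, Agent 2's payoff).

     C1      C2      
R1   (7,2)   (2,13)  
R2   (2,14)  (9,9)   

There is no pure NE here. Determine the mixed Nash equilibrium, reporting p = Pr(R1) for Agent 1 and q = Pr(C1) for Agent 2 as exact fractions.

p = 5/16, q = 7/12

In a mixed NE each player is indifferent between their pure strategies, so the opponent's mix sets the indifference.
Agent 2 indifferent between C1 and C2: p·2 + (1−p)·14 = p·13 + (1−p)·9 ⟹ 14 + (-12)p = 9 + 4p ⟹ p = 5/16.
Agent 1 indifferent between R1 and R2: q·7 + (1−q)·2 = q·2 + (1−q)·9 ⟹ 2 + 5q = 9 + (-7)q ⟹ q = 7/12.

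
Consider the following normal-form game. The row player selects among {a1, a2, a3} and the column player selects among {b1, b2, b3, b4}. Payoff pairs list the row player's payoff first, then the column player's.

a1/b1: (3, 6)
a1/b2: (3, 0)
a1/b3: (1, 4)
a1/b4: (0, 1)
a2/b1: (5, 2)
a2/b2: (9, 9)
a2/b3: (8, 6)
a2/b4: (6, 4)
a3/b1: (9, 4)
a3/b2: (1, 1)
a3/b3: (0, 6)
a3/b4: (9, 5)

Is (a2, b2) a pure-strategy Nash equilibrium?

Yes

Holding the column player at b2: the row player gets 9 from a2, versus 3 from a1, 1 from a3. No profitable deviation for the row player.
Holding the row player at a2: the column player gets 9 from b2, versus 2 from b1, 6 from b3, 4 from b4. No profitable deviation for the column player either.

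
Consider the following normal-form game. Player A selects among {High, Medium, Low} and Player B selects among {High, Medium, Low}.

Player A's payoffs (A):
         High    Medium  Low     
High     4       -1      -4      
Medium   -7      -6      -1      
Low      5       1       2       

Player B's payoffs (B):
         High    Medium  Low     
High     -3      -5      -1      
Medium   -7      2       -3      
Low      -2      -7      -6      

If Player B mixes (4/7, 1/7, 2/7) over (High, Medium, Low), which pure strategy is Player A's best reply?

Low

Compute Player A's expected payoff from each pure strategy against the given mix.
High: (4/7)·4 + (1/7)·(-1) + (2/7)·(-4) = 1
Medium: (4/7)·(-7) + (1/7)·(-6) + (2/7)·(-1) = -36/7
Low: (4/7)·5 + (1/7)·1 + (2/7)·2 = 25/7
Highest expected payoff is 25/7, from Low.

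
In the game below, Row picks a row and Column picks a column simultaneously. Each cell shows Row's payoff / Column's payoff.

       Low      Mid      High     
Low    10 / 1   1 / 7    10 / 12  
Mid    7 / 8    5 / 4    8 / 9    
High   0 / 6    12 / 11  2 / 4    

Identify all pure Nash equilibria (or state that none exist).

(Low, High) and (High, Mid)

Check mutual best responses: a cell is a NE iff neither player can gain by unilaterally deviating.
Row's best responses — vs Low: Low (payoff 10); vs Mid: High (payoff 12); vs High: Low (payoff 10).
Column's best responses — vs Low: High (payoff 12); vs Mid: High (payoff 9); vs High: Mid (payoff 11).
Mutual best responses occur at (Low, High) and (High, Mid); at each, neither player gains by switching.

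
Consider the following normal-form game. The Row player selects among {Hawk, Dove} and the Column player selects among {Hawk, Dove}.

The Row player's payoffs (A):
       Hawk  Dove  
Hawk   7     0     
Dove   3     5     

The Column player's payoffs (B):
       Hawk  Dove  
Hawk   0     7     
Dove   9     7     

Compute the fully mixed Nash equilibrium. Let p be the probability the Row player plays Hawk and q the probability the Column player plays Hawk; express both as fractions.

p = 2/9, q = 5/9

In a mixed NE each player is indifferent between their pure strategies, so the opponent's mix sets the indifference.
The Column player indifferent between Hawk and Dove: p·0 + (1−p)·9 = p·7 + (1−p)·7 ⟹ 9 + (-9)p = 7 + 0p ⟹ p = 2/9.
The Row player indifferent between Hawk and Dove: q·7 + (1−q)·0 = q·3 + (1−q)·5 ⟹ 0 + 7q = 5 + (-2)q ⟹ q = 5/9.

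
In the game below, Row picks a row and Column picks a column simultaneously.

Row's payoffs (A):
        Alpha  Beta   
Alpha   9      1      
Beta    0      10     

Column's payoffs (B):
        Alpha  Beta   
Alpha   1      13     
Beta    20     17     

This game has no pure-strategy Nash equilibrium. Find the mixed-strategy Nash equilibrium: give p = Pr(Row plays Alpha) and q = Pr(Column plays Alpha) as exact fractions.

In a mixed NE each player is indifferent between their pure strategies, so the opponent's mix sets the indifference.
Column indifferent between Alpha and Beta: p·1 + (1−p)·20 = p·13 + (1−p)·17 ⟹ 20 + (-19)p = 17 + (-4)p ⟹ p = 1/5.
Row indifferent between Alpha and Beta: q·9 + (1−q)·1 = q·0 + (1−q)·10 ⟹ 1 + 8q = 10 + (-10)q ⟹ q = 1/2.

p = 1/5, q = 1/2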